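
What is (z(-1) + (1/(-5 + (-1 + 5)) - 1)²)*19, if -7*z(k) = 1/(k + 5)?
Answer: 2109/28 ≈ 75.321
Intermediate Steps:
z(k) = -1/(7*(5 + k)) (z(k) = -1/(7*(k + 5)) = -1/(7*(5 + k)))
(z(-1) + (1/(-5 + (-1 + 5)) - 1)²)*19 = (-1/(35 + 7*(-1)) + (1/(-5 + (-1 + 5)) - 1)²)*19 = (-1/(35 - 7) + (1/(-5 + 4) - 1)²)*19 = (-1/28 + (1/(-1) - 1)²)*19 = (-1*1/28 + (-1 - 1)²)*19 = (-1/28 + (-2)²)*19 = (-1/28 + 4)*19 = (111/28)*19 = 2109/28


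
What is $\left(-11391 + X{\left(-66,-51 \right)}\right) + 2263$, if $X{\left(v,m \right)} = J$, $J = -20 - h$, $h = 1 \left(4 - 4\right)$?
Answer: $-9148$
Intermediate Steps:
$h = 0$ ($h = 1 \cdot 0 = 0$)
$J = -20$ ($J = -20 - 0 = -20 + 0 = -20$)
$X{\left(v,m \right)} = -20$
$\left(-11391 + X{\left(-66,-51 \right)}\right) + 2263 = \left(-11391 - 20\right) + 2263 = -11411 + 2263 = -9148$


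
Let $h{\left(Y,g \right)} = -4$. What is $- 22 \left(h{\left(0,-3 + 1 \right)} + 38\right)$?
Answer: $-748$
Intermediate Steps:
$- 22 \left(h{\left(0,-3 + 1 \right)} + 38\right) = - 22 \left(-4 + 38\right) = \left(-22\right) 34 = -748$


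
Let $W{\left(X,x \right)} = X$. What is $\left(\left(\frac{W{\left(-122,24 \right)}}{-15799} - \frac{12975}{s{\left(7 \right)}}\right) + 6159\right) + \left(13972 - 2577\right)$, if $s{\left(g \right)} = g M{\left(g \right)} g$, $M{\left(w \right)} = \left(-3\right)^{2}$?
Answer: $\frac{95316223}{5439} \approx 17525.0$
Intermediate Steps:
$M{\left(w \right)} = 9$
$s{\left(g \right)} = 9 g^{2}$ ($s{\left(g \right)} = g 9 g = 9 g g = 9 g^{2}$)
$\left(\left(\frac{W{\left(-122,24 \right)}}{-15799} - \frac{12975}{s{\left(7 \right)}}\right) + 6159\right) + \left(13972 - 2577\right) = \left(\left(- \frac{122}{-15799} - \frac{12975}{9 \cdot 7^{2}}\right) + 6159\right) + \left(13972 - 2577\right) = \left(\left(\left(-122\right) \left(- \frac{1}{15799}\right) - \frac{12975}{9 \cdot 49}\right) + 6159\right) + 11395 = \left(\left(\frac{2}{259} - \frac{12975}{441}\right) + 6159\right) + 11395 = \left(\left(\frac{2}{259} - \frac{4325}{147}\right) + 6159\right) + 11395 = \left(- \frac{159983}{5439} + 6159\right) + 11395 = \frac{33338818}{5439} + 11395 = \frac{95316223}{5439}$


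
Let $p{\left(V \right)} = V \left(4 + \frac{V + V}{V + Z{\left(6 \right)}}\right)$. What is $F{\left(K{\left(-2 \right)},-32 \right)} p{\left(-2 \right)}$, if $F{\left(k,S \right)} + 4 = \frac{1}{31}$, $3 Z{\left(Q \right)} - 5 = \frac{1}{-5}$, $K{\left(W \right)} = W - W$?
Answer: $\frac{3444}{31} \approx 111.1$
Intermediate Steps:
$K{\left(W \right)} = 0$
$Z{\left(Q \right)} = \frac{8}{5}$ ($Z{\left(Q \right)} = \frac{5}{3} + \frac{1}{3 \left(-5\right)} = \frac{5}{3} + \frac{1}{3} \left(- \frac{1}{5}\right) = \frac{5}{3} - \frac{1}{15} = \frac{8}{5}$)
$F{\left(k,S \right)} = - \frac{123}{31}$ ($F{\left(k,S \right)} = -4 + \frac{1}{31} = - \frac{123}{31}$)
$p{\left(V \right)} = V \left(4 + \frac{2 V}{\frac{8}{5} + V}\right)$ ($p{\left(V \right)} = V \left(4 + \frac{V + V}{V + \frac{8}{5}}\right) = V \left(4 + \frac{2 V}{\frac{8}{5} + V}\right)$)
$F{\left(K{\left(-2 \right)},-32 \right)} p{\left(-2 \right)} = - \frac{123 \cdot 2 \left(-2\right) \frac{1}{8 + 5 \left(-2\right)} \left(16 + 15 \left(-2\right)\right)}{31} = - \frac{123 \cdot 2 \left(-2\right) \frac{1}{8 - 10} \left(16 - 30\right)}{31} = - \frac{123 \cdot 2 \left(-2\right) \frac{1}{-2} \left(-14\right)}{31} = - \frac{123 \cdot 2 \left(-2\right) \left(- \frac{1}{2}\right) \left(-14\right)}{31} = \left(- \frac{123}{31}\right) \left(-28\right) = \frac{3444}{31}$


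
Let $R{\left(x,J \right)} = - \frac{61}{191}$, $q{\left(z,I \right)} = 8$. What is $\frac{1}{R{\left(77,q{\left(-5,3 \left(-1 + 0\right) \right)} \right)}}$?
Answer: $- \frac{191}{61} \approx -3.1311$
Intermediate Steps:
$R{\left(x,J \right)} = - \frac{61}{191}$ ($R{\left(x,J \right)} = \left(-61\right) \frac{1}{191} = - \frac{61}{191}$)
$\frac{1}{R{\left(77,q{\left(-5,3 \left(-1 + 0\right) \right)} \right)}} = \frac{1}{- \frac{61}{191}} = - \frac{191}{61}$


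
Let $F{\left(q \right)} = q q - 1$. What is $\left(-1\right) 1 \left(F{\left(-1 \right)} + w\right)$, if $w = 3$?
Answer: $-3$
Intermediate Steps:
$F{\left(q \right)} = -1 + q^{2}$ ($F{\left(q \right)} = q^{2} - 1 = -1 + q^{2}$)
$\left(-1\right) 1 \left(F{\left(-1 \right)} + w\right) = \left(-1\right) 1 \left(\left(-1 + \left(-1\right)^{2}\right) + 3\right) = - (\left(-1 + 1\right) + 3) = - (0 + 3) = \left(-1\right) 3 = -3$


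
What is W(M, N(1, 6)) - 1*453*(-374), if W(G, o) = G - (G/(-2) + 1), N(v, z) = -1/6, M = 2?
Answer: 169424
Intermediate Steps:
N(v, z) = -1/6 (N(v, z) = -1*1/6 = -1/6)
W(G, o) = -1 + 3*G/2 (W(G, o) = G - (-G/2 + 1) = G - (1 - G/2) = G + (-1 + G/2) = -1 + 3*G/2)
W(M, N(1, 6)) - 1*453*(-374) = (-1 + (3/2)*2) - 1*453*(-374) = (-1 + 3) - 453*(-374) = 2 + 169422 = 169424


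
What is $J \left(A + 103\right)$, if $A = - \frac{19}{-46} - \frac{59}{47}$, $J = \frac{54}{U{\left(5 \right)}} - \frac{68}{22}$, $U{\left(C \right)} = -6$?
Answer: $- \frac{29375045}{23782} \approx -1235.2$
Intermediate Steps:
$J = - \frac{133}{11}$ ($J = \frac{54}{-6} - \frac{68}{22} = 54 \left(- \frac{1}{6}\right) - \frac{34}{11} = -9 - \frac{34}{11} = - \frac{133}{11} \approx -12.091$)
$A = - \frac{1821}{2162}$ ($A = \left(-19\right) \left(- \frac{1}{46}\right) - \frac{59}{47} = \frac{19}{46} - \frac{59}{47} = - \frac{1821}{2162} \approx -0.84228$)
$J \left(A + 103\right) = - \frac{133 \left(- \frac{1821}{2162} + 103\right)}{11} = \left(- \frac{133}{11}\right) \frac{220865}{2162} = - \frac{29375045}{23782}$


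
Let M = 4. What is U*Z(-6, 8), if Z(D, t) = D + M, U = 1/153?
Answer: -2/153 ≈ -0.013072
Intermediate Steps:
U = 1/153 ≈ 0.0065359
Z(D, t) = 4 + D (Z(D, t) = D + 4 = 4 + D)
U*Z(-6, 8) = (4 - 6)/153 = (1/153)*(-2) = -2/153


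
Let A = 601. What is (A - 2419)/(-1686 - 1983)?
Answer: 606/1223 ≈ 0.49550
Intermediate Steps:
(A - 2419)/(-1686 - 1983) = (601 - 2419)/(-1686 - 1983) = -1818/(-3669) = -1818*(-1/3669) = 606/1223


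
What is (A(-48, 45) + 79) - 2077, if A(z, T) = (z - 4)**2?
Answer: 706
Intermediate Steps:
A(z, T) = (-4 + z)**2
(A(-48, 45) + 79) - 2077 = ((-4 - 48)**2 + 79) - 2077 = ((-52)**2 + 79) - 2077 = (2704 + 79) - 2077 = 2783 - 2077 = 706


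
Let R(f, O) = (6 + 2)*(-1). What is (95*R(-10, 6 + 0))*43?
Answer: -32680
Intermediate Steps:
R(f, O) = -8 (R(f, O) = 8*(-1) = -8)
(95*R(-10, 6 + 0))*43 = (95*(-8))*43 = -760*43 = -32680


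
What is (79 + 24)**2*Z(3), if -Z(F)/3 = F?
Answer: -95481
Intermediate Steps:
Z(F) = -3*F
(79 + 24)**2*Z(3) = (79 + 24)**2*(-3*3) = 103**2*(-9) = 10609*(-9) = -95481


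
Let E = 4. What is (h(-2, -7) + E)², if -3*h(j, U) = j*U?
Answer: 4/9 ≈ 0.44444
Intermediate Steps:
h(j, U) = -U*j/3 (h(j, U) = -j*U/3 = -U*j/3)
(h(-2, -7) + E)² = (-⅓*(-7)*(-2) + 4)² = (-14/3 + 4)² = (-⅔)² = 4/9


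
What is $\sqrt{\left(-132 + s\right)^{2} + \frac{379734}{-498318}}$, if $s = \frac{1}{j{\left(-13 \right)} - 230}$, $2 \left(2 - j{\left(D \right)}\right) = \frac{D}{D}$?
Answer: $\frac{\sqrt{47450964402833919}}{1650227} \approx 132.0$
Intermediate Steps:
$j{\left(D \right)} = \frac{3}{2}$ ($j{\left(D \right)} = 2 - \frac{D \frac{1}{D}}{2} = 2 - \frac{1}{2} = \frac{3}{2}$)
$s = - \frac{2}{457}$ ($s = \frac{1}{\frac{3}{2} - 230} = \frac{1}{- \frac{457}{2}} = - \frac{2}{457} \approx -0.0043764$)
$\sqrt{\left(-132 + s\right)^{2} + \frac{379734}{-498318}} = \sqrt{\left(-132 - \frac{2}{457}\right)^{2} + \frac{379734}{-498318}} = \sqrt{\left(- \frac{60326}{457}\right)^{2} + 379734 \left(- \frac{1}{498318}\right)} = \sqrt{\frac{3639226276}{208849} - \frac{63289}{83053}} = \sqrt{\frac{302235442056267}{17345535997}} = \frac{\sqrt{47450964402833919}}{1650227}$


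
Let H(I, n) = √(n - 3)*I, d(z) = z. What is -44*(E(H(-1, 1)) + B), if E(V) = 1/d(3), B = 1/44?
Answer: -47/3 ≈ -15.667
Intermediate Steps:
B = 1/44 ≈ 0.022727
H(I, n) = I*√(-3 + n) (H(I, n) = √(-3 + n)*I = I*√(-3 + n))
E(V) = ⅓ (E(V) = 1/3 = ⅓)
-44*(E(H(-1, 1)) + B) = -44*(⅓ + 1/44) = -44*47/132 = -47/3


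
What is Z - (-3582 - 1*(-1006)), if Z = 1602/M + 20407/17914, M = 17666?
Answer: 407806320657/158234362 ≈ 2577.2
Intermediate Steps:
Z = 194604145/158234362 (Z = 1602/17666 + 20407/17914 = 1602*(1/17666) + 20407*(1/17914) = 801/8833 + 20407/17914 = 194604145/158234362 ≈ 1.2298)
Z - (-3582 - 1*(-1006)) = 194604145/158234362 - (-3582 - 1*(-1006)) = 194604145/158234362 - (-3582 + 1006) = 194604145/158234362 - 1*(-2576) = 194604145/158234362 + 2576 = 407806320657/158234362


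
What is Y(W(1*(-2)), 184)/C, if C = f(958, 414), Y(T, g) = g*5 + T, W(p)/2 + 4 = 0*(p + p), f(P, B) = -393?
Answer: -304/131 ≈ -2.3206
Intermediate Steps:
W(p) = -8 (W(p) = -8 + 2*(0*(p + p)) = -8 + 2*(0*(2*p)) = -8 + 2*0 = -8 + 0 = -8)
Y(T, g) = T + 5*g (Y(T, g) = 5*g + T = T + 5*g)
C = -393
Y(W(1*(-2)), 184)/C = (-8 + 5*184)/(-393) = (-8 + 920)*(-1/393) = 912*(-1/393) = -304/131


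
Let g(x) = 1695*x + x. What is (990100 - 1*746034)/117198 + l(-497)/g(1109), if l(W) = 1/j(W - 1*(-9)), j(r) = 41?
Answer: 9410626595591/4518886730976 ≈ 2.0825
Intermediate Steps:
g(x) = 1696*x
l(W) = 1/41
(990100 - 1*746034)/117198 + l(-497)/g(1109) = (990100 - 1*746034)/117198 + 1/(41*((1696*1109))) = (990100 - 746034)*(1/117198) + (1/41)/1880864 = 244066*(1/117198) + (1/41)*(1/1880864) = 122033/58599 + 1/77115424 = 9410626595591/4518886730976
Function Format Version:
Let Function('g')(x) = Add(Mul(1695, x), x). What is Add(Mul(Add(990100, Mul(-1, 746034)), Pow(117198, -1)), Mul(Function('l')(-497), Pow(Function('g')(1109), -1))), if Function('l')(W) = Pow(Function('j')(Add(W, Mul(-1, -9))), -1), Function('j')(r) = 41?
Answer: Rational(9410626595591, 4518886730976) ≈ 2.0825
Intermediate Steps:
Function('g')(x) = Mul(1696, x)
Function('l')(W) = Rational(1, 41) (Function('l')(W) = Pow(41, -1) = Rational(1, 41))
Add(Mul(Add(990100, Mul(-1, 746034)), Pow(117198, -1)), Mul(Function('l')(-497), Pow(Function('g')(1109), -1))) = Add(Mul(Add(990100, Mul(-1, 746034)), Pow(117198, -1)), Mul(Rational(1, 41), Pow(Mul(1696, 1109), -1))) = Add(Mul(Add(990100, -746034), Rational(1, 117198)), Mul(Rational(1, 41), Pow(1880864, -1))) = Add(Mul(244066, Rational(1, 117198)), Mul(Rational(1, 41), Rational(1, 1880864))) = Add(Rational(122033, 58599), Rational(1, 77115424)) = Rational(9410626595591, 4518886730976)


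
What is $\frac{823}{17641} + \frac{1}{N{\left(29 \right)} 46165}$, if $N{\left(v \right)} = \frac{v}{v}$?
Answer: $\frac{38011436}{814396765} \approx 0.046674$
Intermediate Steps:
$N{\left(v \right)} = 1$
$\frac{823}{17641} + \frac{1}{N{\left(29 \right)} 46165} = \frac{823}{17641} + \frac{1}{1 \cdot 46165} = 823 \cdot \frac{1}{17641} + 1 \cdot \frac{1}{46165} = \frac{823}{17641} + \frac{1}{46165} = \frac{38011436}{814396765}$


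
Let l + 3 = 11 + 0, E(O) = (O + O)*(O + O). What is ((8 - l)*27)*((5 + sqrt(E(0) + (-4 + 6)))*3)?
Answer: 0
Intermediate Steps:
E(O) = 4*O**2 (E(O) = (2*O)*(2*O) = 4*O**2)
l = 8 (l = -3 + (11 + 0) = -3 + 11 = 8)
((8 - l)*27)*((5 + sqrt(E(0) + (-4 + 6)))*3) = ((8 - 1*8)*27)*((5 + sqrt(4*0**2 + (-4 + 6)))*3) = ((8 - 8)*27)*((5 + sqrt(4*0 + 2))*3) = (0*27)*((5 + sqrt(0 + 2))*3) = 0*((5 + sqrt(2))*3) = 0*(15 + 3*sqrt(2)) = 0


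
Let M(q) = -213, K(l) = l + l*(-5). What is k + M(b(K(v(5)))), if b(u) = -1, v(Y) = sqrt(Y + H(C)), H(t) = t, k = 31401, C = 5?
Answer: 31188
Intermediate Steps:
v(Y) = sqrt(5 + Y) (v(Y) = sqrt(Y + 5) = sqrt(5 + Y))
K(l) = -4*l (K(l) = l - 5*l = -4*l)
k + M(b(K(v(5)))) = 31401 - 213 = 31188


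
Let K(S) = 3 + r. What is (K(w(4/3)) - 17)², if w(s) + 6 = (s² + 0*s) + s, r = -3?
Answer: 289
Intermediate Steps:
w(s) = -6 + s + s² (w(s) = -6 + ((s² + 0*s) + s) = -6 + ((s² + 0) + s) = -6 + (s² + s) = -6 + (s + s²) = -6 + s + s²)
K(S) = 0 (K(S) = 3 - 3 = 0)
(K(w(4/3)) - 17)² = (0 - 17)² = (-17)² = 289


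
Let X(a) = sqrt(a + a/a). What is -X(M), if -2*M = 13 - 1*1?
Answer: -I*sqrt(5) ≈ -2.2361*I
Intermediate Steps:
M = -6 (M = -(13 - 1*1)/2 = -(13 - 1)/2 = -1/2*12 = -6)
X(a) = sqrt(1 + a) (X(a) = sqrt(a + 1) = sqrt(1 + a))
-X(M) = -sqrt(1 - 6) = -sqrt(-5) = -I*sqrt(5)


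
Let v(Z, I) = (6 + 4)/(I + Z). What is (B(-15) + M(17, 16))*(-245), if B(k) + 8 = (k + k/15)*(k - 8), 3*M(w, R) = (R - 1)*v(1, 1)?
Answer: -94325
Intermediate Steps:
v(Z, I) = 10/(I + Z)
M(w, R) = -5/3 + 5*R/3 (M(w, R) = ((R - 1)*(10/(1 + 1)))/3 = ((-1 + R)*(10/2))/3 = ((-1 + R)*(10*(1/2)))/3 = ((-1 + R)*5)/3 = (-5 + 5*R)/3 = -5/3 + 5*R/3)
B(k) = -8 + 16*k*(-8 + k)/15 (B(k) = -8 + (k + k/15)*(k - 8) = -8 + (k + k*(1/15))*(-8 + k) = -8 + (k + k/15)*(-8 + k) = -8 + (16*k/15)*(-8 + k) = -8 + 16*k*(-8 + k)/15)
(B(-15) + M(17, 16))*(-245) = ((-8 - 128/15*(-15) + (16/15)*(-15)**2) + (-5/3 + (5/3)*16))*(-245) = ((-8 + 128 + (16/15)*225) + (-5/3 + 80/3))*(-245) = ((-8 + 128 + 240) + 25)*(-245) = (360 + 25)*(-245) = 385*(-245) = -94325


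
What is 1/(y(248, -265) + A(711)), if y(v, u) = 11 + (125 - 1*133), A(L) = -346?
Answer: -1/343 ≈ -0.0029155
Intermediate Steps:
y(v, u) = 3 (y(v, u) = 11 + (125 - 133) = 11 - 8 = 3)
1/(y(248, -265) + A(711)) = 1/(3 - 346) = 1/(-343) = -1/343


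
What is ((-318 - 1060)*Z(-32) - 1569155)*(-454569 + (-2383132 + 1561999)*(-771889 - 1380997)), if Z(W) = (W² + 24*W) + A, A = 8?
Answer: -3417073922744857743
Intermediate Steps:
Z(W) = 8 + W² + 24*W (Z(W) = (W² + 24*W) + 8 = 8 + W² + 24*W)
((-318 - 1060)*Z(-32) - 1569155)*(-454569 + (-2383132 + 1561999)*(-771889 - 1380997)) = ((-318 - 1060)*(8 + (-32)² + 24*(-32)) - 1569155)*(-454569 + (-2383132 + 1561999)*(-771889 - 1380997)) = (-1378*(8 + 1024 - 768) - 1569155)*(-454569 - 821133*(-2152886)) = (-1378*264 - 1569155)*(-454569 + 1767805739838) = (-363792 - 1569155)*1767805285269 = -1932947*1767805285269 = -3417073922744857743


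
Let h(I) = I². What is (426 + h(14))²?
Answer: 386884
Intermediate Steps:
(426 + h(14))² = (426 + 14²)² = (426 + 196)² = 622² = 386884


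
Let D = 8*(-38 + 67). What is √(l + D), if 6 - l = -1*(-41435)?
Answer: I*√41197 ≈ 202.97*I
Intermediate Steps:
l = -41429 (l = 6 - (-1)*(-41435) = 6 - 1*41435 = 6 - 41435 = -41429)
D = 232 (D = 8*29 = 232)
√(l + D) = √(-41429 + 232) = √(-41197) = I*√41197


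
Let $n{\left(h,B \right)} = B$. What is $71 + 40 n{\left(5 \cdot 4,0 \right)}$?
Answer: $71$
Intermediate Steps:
$71 + 40 n{\left(5 \cdot 4,0 \right)} = 71 + 40 \cdot 0 = 71 + 0 = 71$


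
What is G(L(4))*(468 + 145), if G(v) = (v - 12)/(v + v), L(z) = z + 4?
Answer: -613/4 ≈ -153.25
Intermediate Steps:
L(z) = 4 + z
G(v) = (-12 + v)/(2*v) (G(v) = (-12 + v)/((2*v)) = (-12 + v)*(1/(2*v)) = (-12 + v)/(2*v))
G(L(4))*(468 + 145) = ((-12 + (4 + 4))/(2*(4 + 4)))*(468 + 145) = ((1/2)*(-12 + 8)/8)*613 = ((1/2)*(1/8)*(-4))*613 = -1/4*613 = -613/4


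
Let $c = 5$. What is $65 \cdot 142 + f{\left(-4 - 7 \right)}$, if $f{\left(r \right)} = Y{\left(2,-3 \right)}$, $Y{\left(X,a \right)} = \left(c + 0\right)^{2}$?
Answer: $9255$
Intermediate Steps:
$Y{\left(X,a \right)} = 25$ ($Y{\left(X,a \right)} = \left(5 + 0\right)^{2} = 5^{2} = 25$)
$f{\left(r \right)} = 25$
$65 \cdot 142 + f{\left(-4 - 7 \right)} = 65 \cdot 142 + 25 = 9230 + 25 = 9255$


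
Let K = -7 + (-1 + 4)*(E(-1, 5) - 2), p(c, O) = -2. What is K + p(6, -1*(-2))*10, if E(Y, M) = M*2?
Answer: -3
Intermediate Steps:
E(Y, M) = 2*M
K = 17 (K = -7 + (-1 + 4)*(2*5 - 2) = -7 + 3*(10 - 2) = -7 + 3*8 = -7 + 24 = 17)
K + p(6, -1*(-2))*10 = 17 - 2*10 = 17 - 20 = -3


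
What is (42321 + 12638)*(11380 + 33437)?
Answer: 2463097503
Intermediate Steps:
(42321 + 12638)*(11380 + 33437) = 54959*44817 = 2463097503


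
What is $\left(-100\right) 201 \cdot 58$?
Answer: $-1165800$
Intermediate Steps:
$\left(-100\right) 201 \cdot 58 = \left(-20100\right) 58 = -1165800$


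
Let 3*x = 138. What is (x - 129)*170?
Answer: -14110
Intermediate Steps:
x = 46 (x = (⅓)*138 = 46)
(x - 129)*170 = (46 - 129)*170 = -83*170 = -14110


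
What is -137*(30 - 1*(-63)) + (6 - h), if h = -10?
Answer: -12725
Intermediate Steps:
-137*(30 - 1*(-63)) + (6 - h) = -137*(30 - 1*(-63)) + (6 - 1*(-10)) = -137*(30 + 63) + (6 + 10) = -137*93 + 16 = -12741 + 16 = -12725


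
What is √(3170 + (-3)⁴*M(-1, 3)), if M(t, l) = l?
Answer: √3413 ≈ 58.421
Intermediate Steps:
√(3170 + (-3)⁴*M(-1, 3)) = √(3170 + (-3)⁴*3) = √(3170 + 81*3) = √(3170 + 243) = √3413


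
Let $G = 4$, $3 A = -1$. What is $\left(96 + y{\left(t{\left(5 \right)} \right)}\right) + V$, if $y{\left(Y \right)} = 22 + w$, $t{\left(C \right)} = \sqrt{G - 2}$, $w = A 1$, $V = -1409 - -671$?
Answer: $- \frac{1861}{3} \approx -620.33$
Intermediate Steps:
$A = - \frac{1}{3}$ ($A = \frac{1}{3} \left(-1\right) = - \frac{1}{3} \approx -0.33333$)
$V = -738$ ($V = -1409 + 671 = -738$)
$w = - \frac{1}{3}$ ($w = \left(- \frac{1}{3}\right) 1 = - \frac{1}{3} \approx -0.33333$)
$t{\left(C \right)} = \sqrt{2}$ ($t{\left(C \right)} = \sqrt{4 - 2} = \sqrt{2}$)
$y{\left(Y \right)} = \frac{65}{3}$ ($y{\left(Y \right)} = 22 - \frac{1}{3} = \frac{65}{3}$)
$\left(96 + y{\left(t{\left(5 \right)} \right)}\right) + V = \left(96 + \frac{65}{3}\right) - 738 = \frac{353}{3} - 738 = - \frac{1861}{3}$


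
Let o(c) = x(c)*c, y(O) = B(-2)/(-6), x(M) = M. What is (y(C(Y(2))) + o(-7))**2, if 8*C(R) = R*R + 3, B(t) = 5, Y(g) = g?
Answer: 83521/36 ≈ 2320.0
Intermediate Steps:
C(R) = 3/8 + R**2/8 (C(R) = (R*R + 3)/8 = (R**2 + 3)/8 = (3 + R**2)/8 = 3/8 + R**2/8)
y(O) = -5/6 (y(O) = 5/(-6) = 5*(-1/6) = -5/6)
o(c) = c**2 (o(c) = c*c = c**2)
(y(C(Y(2))) + o(-7))**2 = (-5/6 + (-7)**2)**2 = (-5/6 + 49)**2 = (289/6)**2 = 83521/36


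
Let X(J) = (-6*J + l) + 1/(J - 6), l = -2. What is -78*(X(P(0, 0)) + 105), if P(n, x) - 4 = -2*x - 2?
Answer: -14157/2 ≈ -7078.5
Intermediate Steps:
P(n, x) = 2 - 2*x (P(n, x) = 4 + (-2*x - 2) = 4 + (-2 - 2*x) = 2 - 2*x)
X(J) = -2 + 1/(-6 + J) - 6*J (X(J) = (-6*J - 2) + 1/(J - 6) = (-2 - 6*J) + 1/(-6 + J) = -2 + 1/(-6 + J) - 6*J)
-78*(X(P(0, 0)) + 105) = -78*((13 - 6*(2 - 2*0)² + 34*(2 - 2*0))/(-6 + (2 - 2*0)) + 105) = -78*((13 - 6*(2 + 0)² + 34*(2 + 0))/(-6 + (2 + 0)) + 105) = -78*((13 - 6*2² + 34*2)/(-6 + 2) + 105) = -78*((13 - 6*4 + 68)/(-4) + 105) = -78*(-(13 - 24 + 68)/4 + 105) = -78*(-¼*57 + 105) = -78*(-57/4 + 105) = -78*363/4 = -14157/2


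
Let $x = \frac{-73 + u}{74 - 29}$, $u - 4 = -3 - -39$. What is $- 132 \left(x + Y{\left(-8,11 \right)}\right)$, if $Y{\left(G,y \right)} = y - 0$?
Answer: $- \frac{6776}{5} \approx -1355.2$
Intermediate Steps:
$u = 40$ ($u = 4 - -36 = 4 + \left(-3 + 39\right) = 4 + 36 = 40$)
$x = - \frac{11}{15}$ ($x = \frac{-73 + 40}{74 - 29} = - \frac{33}{45} = \left(-33\right) \frac{1}{45} = - \frac{11}{15} \approx -0.73333$)
$Y{\left(G,y \right)} = y$ ($Y{\left(G,y \right)} = y + 0 = y$)
$- 132 \left(x + Y{\left(-8,11 \right)}\right) = - 132 \left(- \frac{11}{15} + 11\right) = \left(-132\right) \frac{154}{15} = - \frac{6776}{5}$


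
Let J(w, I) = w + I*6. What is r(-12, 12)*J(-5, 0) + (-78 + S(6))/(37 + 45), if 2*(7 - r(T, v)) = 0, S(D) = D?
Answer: -1471/41 ≈ -35.878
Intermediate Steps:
J(w, I) = w + 6*I
r(T, v) = 7 (r(T, v) = 7 - ½*0 = 7 + 0 = 7)
r(-12, 12)*J(-5, 0) + (-78 + S(6))/(37 + 45) = 7*(-5 + 6*0) + (-78 + 6)/(37 + 45) = 7*(-5 + 0) - 72/82 = 7*(-5) - 72*1/82 = -35 - 36/41 = -1471/41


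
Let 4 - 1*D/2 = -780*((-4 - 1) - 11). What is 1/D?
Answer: -1/24952 ≈ -4.0077e-5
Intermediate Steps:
D = -24952 (D = 8 - (-1560)*((-4 - 1) - 11) = 8 - (-1560)*(-5 - 11) = 8 - (-1560)*(-16) = 8 - 2*12480 = 8 - 24960 = -24952)
1/D = 1/(-24952) = -1/24952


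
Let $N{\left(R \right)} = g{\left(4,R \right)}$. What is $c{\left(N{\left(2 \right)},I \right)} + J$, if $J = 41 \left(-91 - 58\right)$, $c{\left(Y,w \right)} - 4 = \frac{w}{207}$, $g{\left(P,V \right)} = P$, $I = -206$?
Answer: $- \frac{1263941}{207} \approx -6106.0$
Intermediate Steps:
$N{\left(R \right)} = 4$
$c{\left(Y,w \right)} = 4 + \frac{w}{207}$
$J = -6109$ ($J = 41 \left(-91 - 58\right) = 41 \left(-149\right) = -6109$)
$c{\left(N{\left(2 \right)},I \right)} + J = \left(4 + \frac{1}{207} \left(-206\right)\right) - 6109 = \left(4 - \frac{206}{207}\right) - 6109 = \frac{622}{207} - 6109 = - \frac{1263941}{207}$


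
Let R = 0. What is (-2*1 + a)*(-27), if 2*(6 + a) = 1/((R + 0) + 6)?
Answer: 855/4 ≈ 213.75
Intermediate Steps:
a = -71/12 (a = -6 + 1/(2*((0 + 0) + 6)) = -6 + 1/(2*(0 + 6)) = -6 + (½)/6 = -6 + (½)*(⅙) = -6 + 1/12 = -71/12 ≈ -5.9167)
(-2*1 + a)*(-27) = (-2*1 - 71/12)*(-27) = (-2 - 71/12)*(-27) = -95/12*(-27) = 855/4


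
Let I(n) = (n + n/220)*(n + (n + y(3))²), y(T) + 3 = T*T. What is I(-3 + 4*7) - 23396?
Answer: 30053/22 ≈ 1366.0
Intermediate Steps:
y(T) = -3 + T² (y(T) = -3 + T*T = -3 + T²)
I(n) = 221*n*(n + (6 + n)²)/220 (I(n) = (n + n/220)*(n + (n + (-3 + 3²))²) = (n + n*(1/220))*(n + (n + (-3 + 9))²) = (n + n/220)*(n + (n + 6)²) = (221*n/220)*(n + (6 + n)²) = 221*n*(n + (6 + n)²)/220)
I(-3 + 4*7) - 23396 = 221*(-3 + 4*7)*((-3 + 4*7) + (6 + (-3 + 4*7))²)/220 - 23396 = 221*(-3 + 28)*((-3 + 28) + (6 + (-3 + 28))²)/220 - 23396 = (221/220)*25*(25 + (6 + 25)²) - 23396 = (221/220)*25*(25 + 31²) - 23396 = (221/220)*25*(25 + 961) - 23396 = (221/220)*25*986 - 23396 = 544765/22 - 23396 = 30053/22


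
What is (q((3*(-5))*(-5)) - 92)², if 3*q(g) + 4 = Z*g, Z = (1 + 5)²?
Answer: 5856400/9 ≈ 6.5071e+5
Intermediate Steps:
Z = 36 (Z = 6² = 36)
q(g) = -4/3 + 12*g (q(g) = -4/3 + (36*g)/3 = -4/3 + 12*g)
(q((3*(-5))*(-5)) - 92)² = ((-4/3 + 12*((3*(-5))*(-5))) - 92)² = ((-4/3 + 12*(-15*(-5))) - 92)² = ((-4/3 + 12*75) - 92)² = ((-4/3 + 900) - 92)² = (2696/3 - 92)² = (2420/3)² = 5856400/9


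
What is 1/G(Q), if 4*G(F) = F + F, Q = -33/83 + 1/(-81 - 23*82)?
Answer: -1415648/281507 ≈ -5.0288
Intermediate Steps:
Q = -281507/707824 (Q = -33*1/83 + (1/82)/(-104) = -33/83 - 1/104*1/82 = -33/83 - 1/8528 = -281507/707824 ≈ -0.39771)
G(F) = F/2 (G(F) = (F + F)/4 = (2*F)/4 = F/2)
1/G(Q) = 1/((1/2)*(-281507/707824)) = 1/(-281507/1415648) = -1415648/281507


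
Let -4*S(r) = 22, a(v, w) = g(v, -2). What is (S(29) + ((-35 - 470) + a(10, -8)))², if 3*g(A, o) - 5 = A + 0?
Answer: 1022121/4 ≈ 2.5553e+5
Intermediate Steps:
g(A, o) = 5/3 + A/3 (g(A, o) = 5/3 + (A + 0)/3 = 5/3 + A/3)
a(v, w) = 5/3 + v/3
S(r) = -11/2 (S(r) = -¼*22 = -11/2)
(S(29) + ((-35 - 470) + a(10, -8)))² = (-11/2 + ((-35 - 470) + (5/3 + (⅓)*10)))² = (-11/2 + (-505 + (5/3 + 10/3)))² = (-11/2 + (-505 + 5))² = (-11/2 - 500)² = (-1011/2)² = 1022121/4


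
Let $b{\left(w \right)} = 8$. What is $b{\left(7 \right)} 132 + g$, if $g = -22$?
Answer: $1034$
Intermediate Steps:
$b{\left(7 \right)} 132 + g = 8 \cdot 132 - 22 = 1056 - 22 = 1034$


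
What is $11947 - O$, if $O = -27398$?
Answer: $39345$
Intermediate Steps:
$11947 - O = 11947 - -27398 = 11947 + 27398 = 39345$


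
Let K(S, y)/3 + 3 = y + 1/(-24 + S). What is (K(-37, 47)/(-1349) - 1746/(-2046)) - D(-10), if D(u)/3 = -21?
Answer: 1789015977/28060549 ≈ 63.756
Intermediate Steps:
K(S, y) = -9 + 3*y + 3/(-24 + S) (K(S, y) = -9 + 3*(y + 1/(-24 + S)) = -9 + (3*y + 3/(-24 + S)) = -9 + 3*y + 3/(-24 + S))
D(u) = -63 (D(u) = 3*(-21) = -63)
(K(-37, 47)/(-1349) - 1746/(-2046)) - D(-10) = ((3*(73 - 24*47 - 3*(-37) - 37*47)/(-24 - 37))/(-1349) - 1746/(-2046)) - 1*(-63) = ((3*(73 - 1128 + 111 - 1739)/(-61))*(-1/1349) - 1746*(-1/2046)) + 63 = ((3*(-1/61)*(-2683))*(-1/1349) + 291/341) + 63 = ((8049/61)*(-1/1349) + 291/341) + 63 = (-8049/82289 + 291/341) + 63 = 21201390/28060549 + 63 = 1789015977/28060549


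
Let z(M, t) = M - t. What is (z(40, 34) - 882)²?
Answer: 767376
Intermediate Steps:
(z(40, 34) - 882)² = ((40 - 1*34) - 882)² = ((40 - 34) - 882)² = (6 - 882)² = (-876)² = 767376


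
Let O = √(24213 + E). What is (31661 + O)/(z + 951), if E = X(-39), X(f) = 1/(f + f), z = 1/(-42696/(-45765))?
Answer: 150199784/4516629 + 2372*√147311814/176148531 ≈ 33.418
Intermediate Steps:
z = 5085/4744 (z = 1/(-42696*(-1/45765)) = 1/(4744/5085) = 5085/4744 ≈ 1.0719)
X(f) = 1/(2*f)
E = -1/78 (E = (½)/(-39) = (½)*(-1/39) = -1/78 ≈ -0.012821)
O = √147311814/78 (O = √(24213 - 1/78) = √(1888613/78) = √147311814/78 ≈ 155.61)
(31661 + O)/(z + 951) = (31661 + √147311814/78)/(5085/4744 + 951) = (31661 + √147311814/78)/(4516629/4744) = (31661 + √147311814/78)*(4744/4516629) = 150199784/4516629 + 2372*√147311814/176148531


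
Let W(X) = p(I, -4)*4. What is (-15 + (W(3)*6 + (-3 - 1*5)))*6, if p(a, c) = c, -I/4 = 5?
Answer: -714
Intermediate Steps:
I = -20 (I = -4*5 = -20)
W(X) = -16 (W(X) = -4*4 = -16)
(-15 + (W(3)*6 + (-3 - 1*5)))*6 = (-15 + (-16*6 + (-3 - 1*5)))*6 = (-15 + (-96 + (-3 - 5)))*6 = (-15 + (-96 - 8))*6 = (-15 - 104)*6 = -119*6 = -714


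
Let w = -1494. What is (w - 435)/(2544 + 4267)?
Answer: -1929/6811 ≈ -0.28322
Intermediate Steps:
(w - 435)/(2544 + 4267) = (-1494 - 435)/(2544 + 4267) = -1929/6811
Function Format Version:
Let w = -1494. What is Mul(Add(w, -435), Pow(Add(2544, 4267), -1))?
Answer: Rational(-1929, 6811) ≈ -0.28322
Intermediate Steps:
Mul(Add(w, -435), Pow(Add(2544, 4267), -1)) = Mul(Add(-1494, -435), Pow(Add(2544, 4267), -1)) = Mul(-1929, Pow(6811, -1)) = Mul(-1929, Rational(1, 6811)) = Rational(-1929, 6811)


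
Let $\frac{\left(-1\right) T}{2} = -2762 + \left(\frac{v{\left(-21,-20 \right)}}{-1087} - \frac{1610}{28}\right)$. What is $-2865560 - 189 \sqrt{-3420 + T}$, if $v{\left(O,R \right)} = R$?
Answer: $-2865560 - \frac{189 \sqrt{2621858131}}{1087} \approx -2.8745 \cdot 10^{6}$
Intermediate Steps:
$T = \frac{6129553}{1087}$ ($T = - 2 \left(-2762 - \left(- \frac{20}{1087} + \frac{115}{2}\right)\right) = - 2 \left(-2762 - \frac{124965}{2174}\right) = \left(-2\right) \left(- \frac{6129553}{2174}\right) = \frac{6129553}{1087} \approx 5639.0$)
$-2865560 - 189 \sqrt{-3420 + T} = -2865560 - 189 \sqrt{-3420 + \frac{6129553}{1087}} = -2865560 - 189 \sqrt{\frac{2412013}{1087}} = -2865560 - 189 \frac{\sqrt{2621858131}}{1087} = -2865560 - \frac{189 \sqrt{2621858131}}{1087}$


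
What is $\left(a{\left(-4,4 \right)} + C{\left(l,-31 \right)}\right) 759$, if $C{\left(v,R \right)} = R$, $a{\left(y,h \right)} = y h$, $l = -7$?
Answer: $-35673$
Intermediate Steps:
$a{\left(y,h \right)} = h y$
$\left(a{\left(-4,4 \right)} + C{\left(l,-31 \right)}\right) 759 = \left(4 \left(-4\right) - 31\right) 759 = \left(-16 - 31\right) 759 = \left(-47\right) 759 = -35673$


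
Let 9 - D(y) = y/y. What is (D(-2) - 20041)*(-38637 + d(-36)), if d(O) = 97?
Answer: 772071820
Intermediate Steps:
D(y) = 8 (D(y) = 9 - y/y = 9 - 1*1 = 9 - 1 = 8)
(D(-2) - 20041)*(-38637 + d(-36)) = (8 - 20041)*(-38637 + 97) = -20033*(-38540) = 772071820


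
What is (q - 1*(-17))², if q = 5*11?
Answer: 5184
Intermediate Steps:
q = 55
(q - 1*(-17))² = (55 - 1*(-17))² = (55 + 17)² = 72² = 5184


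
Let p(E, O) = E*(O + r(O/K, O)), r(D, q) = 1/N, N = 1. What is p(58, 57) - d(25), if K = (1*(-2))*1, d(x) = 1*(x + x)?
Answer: 3314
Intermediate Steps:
d(x) = 2*x (d(x) = 1*(2*x) = 2*x)
K = -2 (K = -2*1 = -2)
r(D, q) = 1 (r(D, q) = 1/1 = 1)
p(E, O) = E*(1 + O) (p(E, O) = E*(O + 1) = E*(1 + O))
p(58, 57) - d(25) = 58*(1 + 57) - 2*25 = 58*58 - 1*50 = 3364 - 50 = 3314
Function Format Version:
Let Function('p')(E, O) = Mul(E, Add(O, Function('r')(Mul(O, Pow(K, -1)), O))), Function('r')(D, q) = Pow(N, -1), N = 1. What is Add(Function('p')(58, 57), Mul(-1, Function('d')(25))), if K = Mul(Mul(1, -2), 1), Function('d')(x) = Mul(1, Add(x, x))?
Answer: 3314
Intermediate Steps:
Function('d')(x) = Mul(2, x) (Function('d')(x) = Mul(1, Mul(2, x)) = Mul(2, x))
K = -2 (K = Mul(-2, 1) = -2)
Function('r')(D, q) = 1 (Function('r')(D, q) = Pow(1, -1) = 1)
Function('p')(E, O) = Mul(E, Add(1, O)) (Function('p')(E, O) = Mul(E, Add(O, 1)) = Mul(E, Add(1, O)))
Add(Function('p')(58, 57), Mul(-1, Function('d')(25))) = Add(Mul(58, Add(1, 57)), Mul(-1, Mul(2, 25))) = Add(Mul(58, 58), Mul(-1, 50)) = Add(3364, -50) = 3314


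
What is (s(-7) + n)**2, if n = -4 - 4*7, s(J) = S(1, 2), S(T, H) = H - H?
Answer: 1024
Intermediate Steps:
S(T, H) = 0
s(J) = 0
n = -32 (n = -4 - 28 = -32)
(s(-7) + n)**2 = (0 - 32)**2 = (-32)**2 = 1024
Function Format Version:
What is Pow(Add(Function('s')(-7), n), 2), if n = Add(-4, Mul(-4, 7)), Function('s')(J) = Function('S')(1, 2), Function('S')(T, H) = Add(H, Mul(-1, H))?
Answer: 1024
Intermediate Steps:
Function('S')(T, H) = 0
Function('s')(J) = 0
n = -32 (n = Add(-4, -28) = -32)
Pow(Add(Function('s')(-7), n), 2) = Pow(Add(0, -32), 2) = Pow(-32, 2) = 1024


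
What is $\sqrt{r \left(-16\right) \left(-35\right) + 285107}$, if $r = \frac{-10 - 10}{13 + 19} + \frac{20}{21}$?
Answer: $\frac{\sqrt{2567613}}{3} \approx 534.13$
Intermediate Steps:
$r = \frac{55}{168}$ ($r = - \frac{20}{32} + 20 \cdot \frac{1}{21} = \left(-20\right) \frac{1}{32} + \frac{20}{21} = - \frac{5}{8} + \frac{20}{21} = \frac{55}{168} \approx 0.32738$)
$\sqrt{r \left(-16\right) \left(-35\right) + 285107} = \sqrt{\frac{55}{168} \left(-16\right) \left(-35\right) + 285107} = \sqrt{\left(- \frac{110}{21}\right) \left(-35\right) + 285107} = \sqrt{\frac{550}{3} + 285107} = \sqrt{\frac{855871}{3}} = \frac{\sqrt{2567613}}{3}$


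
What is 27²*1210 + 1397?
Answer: 883487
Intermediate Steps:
27²*1210 + 1397 = 729*1210 + 1397 = 882090 + 1397 = 883487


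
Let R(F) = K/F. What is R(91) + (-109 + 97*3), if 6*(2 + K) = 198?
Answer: 16593/91 ≈ 182.34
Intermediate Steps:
K = 31 (K = -2 + (⅙)*198 = -2 + 33 = 31)
R(F) = 31/F
R(91) + (-109 + 97*3) = 31/91 + (-109 + 97*3) = 31*(1/91) + (-109 + 291) = 31/91 + 182 = 16593/91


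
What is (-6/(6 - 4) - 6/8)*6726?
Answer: -50445/2 ≈ -25223.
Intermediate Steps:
(-6/(6 - 4) - 6/8)*6726 = (-6/2 - 6*⅛)*6726 = (-6*½ - ¾)*6726 = (-3 - ¾)*6726 = -15/4*6726 = -50445/2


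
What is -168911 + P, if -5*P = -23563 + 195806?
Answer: -1016798/5 ≈ -2.0336e+5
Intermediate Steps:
P = -172243/5 (P = -(-23563 + 195806)/5 = -⅕*172243 = -172243/5 ≈ -34449.)
-168911 + P = -168911 - 172243/5 = -1016798/5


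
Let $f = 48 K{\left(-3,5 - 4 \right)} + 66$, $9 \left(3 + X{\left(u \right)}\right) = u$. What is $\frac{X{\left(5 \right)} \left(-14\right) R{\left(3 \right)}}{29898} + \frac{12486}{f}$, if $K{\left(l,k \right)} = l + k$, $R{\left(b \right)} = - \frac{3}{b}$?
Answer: $- \frac{25452781}{61155} \approx -416.2$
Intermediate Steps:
$X{\left(u \right)} = -3 + \frac{u}{9}$
$K{\left(l,k \right)} = k + l$
$f = -30$ ($f = 48 \left(\left(5 - 4\right) - 3\right) + 66 = 48 \left(1 - 3\right) + 66 = 48 \left(-2\right) + 66 = -96 + 66 = -30$)
$\frac{X{\left(5 \right)} \left(-14\right) R{\left(3 \right)}}{29898} + \frac{12486}{f} = \frac{\left(-3 + \frac{1}{9} \cdot 5\right) \left(-14\right) \left(- \frac{3}{3}\right)}{29898} + \frac{12486}{-30} = \left(-3 + \frac{5}{9}\right) \left(-14\right) \left(\left(-3\right) \frac{1}{3}\right) \frac{1}{29898} + 12486 \left(- \frac{1}{30}\right) = \left(- \frac{22}{9}\right) \left(-14\right) \left(-1\right) \frac{1}{29898} - \frac{2081}{5} = \frac{308}{9} \left(-1\right) \frac{1}{29898} - \frac{2081}{5} = \left(- \frac{308}{9}\right) \frac{1}{29898} - \frac{2081}{5} = - \frac{14}{12231} - \frac{2081}{5} = - \frac{25452781}{61155}$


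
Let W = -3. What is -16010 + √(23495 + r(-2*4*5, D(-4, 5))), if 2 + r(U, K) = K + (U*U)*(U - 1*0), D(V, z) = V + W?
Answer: -16010 + I*√40514 ≈ -16010.0 + 201.28*I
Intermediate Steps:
D(V, z) = -3 + V (D(V, z) = V - 3 = -3 + V)
r(U, K) = -2 + K + U³ (r(U, K) = -2 + (K + (U*U)*(U - 1*0)) = -2 + (K + U²*(U + 0)) = -2 + (K + U²*U) = -2 + (K + U³) = -2 + K + U³)
-16010 + √(23495 + r(-2*4*5, D(-4, 5))) = -16010 + √(23495 + (-2 + (-3 - 4) + (-2*4*5)³)) = -16010 + √(23495 + (-2 - 7 + (-8*5)³)) = -16010 + √(23495 + (-2 - 7 + (-40)³)) = -16010 + √(23495 + (-2 - 7 - 64000)) = -16010 + √(23495 - 64009) = -16010 + √(-40514) = -16010 + I*√40514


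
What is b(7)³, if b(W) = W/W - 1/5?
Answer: 64/125 ≈ 0.51200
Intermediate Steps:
b(W) = ⅘ (b(W) = 1 - 1*⅕ = 1 - ⅕ = ⅘)
b(7)³ = (⅘)³ = 64/125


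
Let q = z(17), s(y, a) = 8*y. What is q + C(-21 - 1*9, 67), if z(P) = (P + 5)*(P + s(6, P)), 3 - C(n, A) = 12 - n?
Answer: 1391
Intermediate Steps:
C(n, A) = -9 + n (C(n, A) = 3 - (12 - n) = 3 + (-12 + n) = -9 + n)
z(P) = (5 + P)*(48 + P) (z(P) = (P + 5)*(P + 8*6) = (5 + P)*(P + 48) = (5 + P)*(48 + P))
q = 1430 (q = 240 + 17² + 53*17 = 240 + 289 + 901 = 1430)
q + C(-21 - 1*9, 67) = 1430 + (-9 + (-21 - 1*9)) = 1430 + (-9 + (-21 - 9)) = 1430 + (-9 - 30) = 1430 - 39 = 1391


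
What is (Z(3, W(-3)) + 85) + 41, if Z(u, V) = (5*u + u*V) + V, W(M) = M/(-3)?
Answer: 145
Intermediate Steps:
W(M) = -M/3 (W(M) = M*(-⅓) = -M/3)
Z(u, V) = V + 5*u + V*u (Z(u, V) = (5*u + V*u) + V = V + 5*u + V*u)
(Z(3, W(-3)) + 85) + 41 = ((-⅓*(-3) + 5*3 - ⅓*(-3)*3) + 85) + 41 = ((1 + 15 + 1*3) + 85) + 41 = ((1 + 15 + 3) + 85) + 41 = (19 + 85) + 41 = 104 + 41 = 145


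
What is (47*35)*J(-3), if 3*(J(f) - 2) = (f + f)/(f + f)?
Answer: 11515/3 ≈ 3838.3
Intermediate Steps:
J(f) = 7/3 (J(f) = 2 + ((f + f)/(f + f))/3 = 2 + ((2*f)/((2*f)))/3 = 2 + ((2*f)*(1/(2*f)))/3 = 2 + (1/3)*1 = 2 + 1/3 = 7/3)
(47*35)*J(-3) = (47*35)*(7/3) = 1645*(7/3) = 11515/3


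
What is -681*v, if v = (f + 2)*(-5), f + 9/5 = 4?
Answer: 14301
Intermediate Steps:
f = 11/5 (f = -9/5 + 4 = 11/5 ≈ 2.2000)
v = -21 (v = (11/5 + 2)*(-5) = (21/5)*(-5) = -21)
-681*v = -681*(-21) = 14301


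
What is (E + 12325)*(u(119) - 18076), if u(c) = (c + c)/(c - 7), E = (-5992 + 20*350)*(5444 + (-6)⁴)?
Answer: -984121770795/8 ≈ -1.2302e+11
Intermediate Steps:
E = 6793920 (E = (-5992 + 7000)*(5444 + 1296) = 1008*6740 = 6793920)
u(c) = 2*c/(-7 + c) (u(c) = (2*c)/(-7 + c) = 2*c/(-7 + c))
(E + 12325)*(u(119) - 18076) = (6793920 + 12325)*(2*119/(-7 + 119) - 18076) = 6806245*(2*119/112 - 18076) = 6806245*(2*119*(1/112) - 18076) = 6806245*(17/8 - 18076) = 6806245*(-144591/8) = -984121770795/8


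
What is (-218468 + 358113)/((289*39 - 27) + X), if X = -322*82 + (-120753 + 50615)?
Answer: -139645/85298 ≈ -1.6371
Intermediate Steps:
X = -96542 (X = -26404 - 70138 = -96542)
(-218468 + 358113)/((289*39 - 27) + X) = (-218468 + 358113)/((289*39 - 27) - 96542) = 139645/((11271 - 27) - 96542) = 139645/(11244 - 96542) = 139645/(-85298) = 139645*(-1/85298) = -139645/85298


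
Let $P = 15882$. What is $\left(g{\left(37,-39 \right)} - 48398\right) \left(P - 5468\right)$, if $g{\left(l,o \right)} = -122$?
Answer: $-505287280$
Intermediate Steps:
$\left(g{\left(37,-39 \right)} - 48398\right) \left(P - 5468\right) = \left(-122 - 48398\right) \left(15882 - 5468\right) = \left(-48520\right) 10414 = -505287280$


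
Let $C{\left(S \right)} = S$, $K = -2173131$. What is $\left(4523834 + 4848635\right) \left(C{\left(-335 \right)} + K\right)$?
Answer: $-20370742707554$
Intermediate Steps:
$\left(4523834 + 4848635\right) \left(C{\left(-335 \right)} + K\right) = \left(4523834 + 4848635\right) \left(-335 - 2173131\right) = 9372469 \left(-2173466\right) = -20370742707554$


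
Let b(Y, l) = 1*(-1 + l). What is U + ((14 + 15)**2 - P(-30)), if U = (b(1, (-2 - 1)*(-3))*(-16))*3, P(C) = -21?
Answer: 478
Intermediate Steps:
b(Y, l) = -1 + l
U = -384 (U = ((-1 + (-2 - 1)*(-3))*(-16))*3 = ((-1 - 3*(-3))*(-16))*3 = ((-1 + 9)*(-16))*3 = (8*(-16))*3 = -128*3 = -384)
U + ((14 + 15)**2 - P(-30)) = -384 + ((14 + 15)**2 - 1*(-21)) = -384 + (29**2 + 21) = -384 + (841 + 21) = -384 + 862 = 478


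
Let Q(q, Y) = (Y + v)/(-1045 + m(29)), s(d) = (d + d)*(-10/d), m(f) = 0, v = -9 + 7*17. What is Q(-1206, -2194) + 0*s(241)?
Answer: 2084/1045 ≈ 1.9943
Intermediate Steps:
v = 110 (v = -9 + 119 = 110)
s(d) = -20 (s(d) = (2*d)*(-10/d) = -20)
Q(q, Y) = -2/19 - Y/1045 (Q(q, Y) = (Y + 110)/(-1045 + 0) = (110 + Y)/(-1045) = (110 + Y)*(-1/1045) = -2/19 - Y/1045)
Q(-1206, -2194) + 0*s(241) = (-2/19 - 1/1045*(-2194)) + 0*(-20) = (-2/19 + 2194/1045) + 0 = 2084/1045 + 0 = 2084/1045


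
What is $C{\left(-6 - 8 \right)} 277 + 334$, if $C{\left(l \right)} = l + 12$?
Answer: $-220$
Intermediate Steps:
$C{\left(l \right)} = 12 + l$
$C{\left(-6 - 8 \right)} 277 + 334 = \left(12 - 14\right) 277 + 334 = \left(-2\right) 277 + 334 = -554 + 334 = -220$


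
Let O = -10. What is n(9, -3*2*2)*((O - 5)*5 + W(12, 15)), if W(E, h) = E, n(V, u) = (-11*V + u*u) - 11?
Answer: -2142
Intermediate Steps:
n(V, u) = -11 + u² - 11*V (n(V, u) = (-11*V + u²) - 11 = (u² - 11*V) - 11 = -11 + u² - 11*V)
n(9, -3*2*2)*((O - 5)*5 + W(12, 15)) = (-11 + (-3*2*2)² - 11*9)*((-10 - 5)*5 + 12) = (-11 + (-6*2)² - 99)*(-15*5 + 12) = (-11 + (-12)² - 99)*(-75 + 12) = (-11 + 144 - 99)*(-63) = 34*(-63) = -2142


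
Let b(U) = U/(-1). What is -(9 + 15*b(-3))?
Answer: -54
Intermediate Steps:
b(U) = -U (b(U) = U*(-1) = -U)
-(9 + 15*b(-3)) = -(9 + 15*(-1*(-3))) = -(9 + 15*3) = -(9 + 45) = -1*54 = -54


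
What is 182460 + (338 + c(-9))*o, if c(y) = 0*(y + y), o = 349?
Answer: 300422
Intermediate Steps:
c(y) = 0 (c(y) = 0*(2*y) = 0)
182460 + (338 + c(-9))*o = 182460 + (338 + 0)*349 = 182460 + 338*349 = 182460 + 117962 = 300422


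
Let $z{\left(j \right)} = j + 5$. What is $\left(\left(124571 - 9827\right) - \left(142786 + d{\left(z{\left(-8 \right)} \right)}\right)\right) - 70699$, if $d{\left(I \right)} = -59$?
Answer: $-98682$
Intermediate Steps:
$z{\left(j \right)} = 5 + j$
$\left(\left(124571 - 9827\right) - \left(142786 + d{\left(z{\left(-8 \right)} \right)}\right)\right) - 70699 = \left(\left(124571 - 9827\right) - 142727\right) - 70699 = \left(\left(124571 - 9827\right) + \left(-142786 + 59\right)\right) - 70699 = \left(114744 - 142727\right) - 70699 = -27983 - 70699 = -98682$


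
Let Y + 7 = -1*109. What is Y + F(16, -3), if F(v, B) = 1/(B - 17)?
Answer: -2321/20 ≈ -116.05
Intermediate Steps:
Y = -116 (Y = -7 - 1*109 = -7 - 109 = -116)
F(v, B) = 1/(-17 + B)
Y + F(16, -3) = -116 + 1/(-17 - 3) = -116 + 1/(-20) = -116 - 1/20 = -2321/20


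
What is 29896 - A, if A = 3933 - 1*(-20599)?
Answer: 5364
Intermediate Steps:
A = 24532 (A = 3933 + 20599 = 24532)
29896 - A = 29896 - 1*24532 = 29896 - 24532 = 5364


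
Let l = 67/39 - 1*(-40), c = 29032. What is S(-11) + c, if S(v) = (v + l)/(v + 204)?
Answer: 218525062/7527 ≈ 29032.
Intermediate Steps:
l = 1627/39 (l = 67*(1/39) + 40 = 67/39 + 40 = 1627/39 ≈ 41.718)
S(v) = (1627/39 + v)/(204 + v) (S(v) = (v + 1627/39)/(v + 204) = (1627/39 + v)/(204 + v))
S(-11) + c = (1627/39 - 11)/(204 - 11) + 29032 = (1198/39)/193 + 29032 = (1/193)*(1198/39) + 29032 = 1198/7527 + 29032 = 218525062/7527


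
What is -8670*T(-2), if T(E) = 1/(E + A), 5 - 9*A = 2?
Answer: 5202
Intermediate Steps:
A = 1/3 (A = 5/9 - 1/9*2 = 5/9 - 2/9 = 1/3 ≈ 0.33333)
T(E) = 1/(1/3 + E) (T(E) = 1/(E + 1/3) = 1/(1/3 + E))
-8670*T(-2) = -26010/(1 + 3*(-2)) = -26010/(1 - 6) = -26010/(-5) = -26010*(-1)/5 = -8670*(-3/5) = 5202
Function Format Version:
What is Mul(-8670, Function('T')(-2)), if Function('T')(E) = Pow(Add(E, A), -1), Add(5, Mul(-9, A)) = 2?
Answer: 5202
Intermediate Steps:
A = Rational(1, 3) (A = Add(Rational(5, 9), Mul(Rational(-1, 9), 2)) = Add(Rational(5, 9), Rational(-2, 9)) = Rational(1, 3) ≈ 0.33333)
Function('T')(E) = Pow(Add(Rational(1, 3), E), -1) (Function('T')(E) = Pow(Add(E, Rational(1, 3)), -1) = Pow(Add(Rational(1, 3), E), -1))
Mul(-8670, Function('T')(-2)) = Mul(-8670, Mul(3, Pow(Add(1, Mul(3, -2)), -1))) = Mul(-8670, Mul(3, Pow(Add(1, -6), -1))) = Mul(-8670, Mul(3, Pow(-5, -1))) = Mul(-8670, Mul(3, Rational(-1, 5))) = Mul(-8670, Rational(-3, 5)) = 5202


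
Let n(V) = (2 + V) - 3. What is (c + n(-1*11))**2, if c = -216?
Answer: 51984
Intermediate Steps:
n(V) = -1 + V
(c + n(-1*11))**2 = (-216 + (-1 - 1*11))**2 = (-216 + (-1 - 11))**2 = (-216 - 12)**2 = (-228)**2 = 51984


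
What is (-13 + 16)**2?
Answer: 9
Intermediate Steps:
(-13 + 16)**2 = 3**2 = 9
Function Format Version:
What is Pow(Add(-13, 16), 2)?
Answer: 9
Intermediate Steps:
Pow(Add(-13, 16), 2) = Pow(3, 2) = 9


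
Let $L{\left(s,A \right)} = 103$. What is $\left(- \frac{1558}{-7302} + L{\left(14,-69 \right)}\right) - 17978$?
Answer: $- \frac{65260846}{3651} \approx -17875.0$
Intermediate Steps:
$\left(- \frac{1558}{-7302} + L{\left(14,-69 \right)}\right) - 17978 = \left(- \frac{1558}{-7302} + 103\right) - 17978 = \left(\left(-1558\right) \left(- \frac{1}{7302}\right) + 103\right) - 17978 = \left(\frac{779}{3651} + 103\right) - 17978 = \frac{376832}{3651} - 17978 = - \frac{65260846}{3651}$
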